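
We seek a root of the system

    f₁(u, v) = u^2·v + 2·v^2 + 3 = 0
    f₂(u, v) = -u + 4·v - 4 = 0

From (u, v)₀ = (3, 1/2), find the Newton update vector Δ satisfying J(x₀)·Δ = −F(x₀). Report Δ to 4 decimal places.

At (3, 1/2): F = (8.0000, -5.0000).
Jacobian J = [[2·u·v, u^2 + 4·v], [-1, 4]].
At the point, J = [[3.0000, 11.0000], [-1.0000, 4.0000]] (det J = 23.0000).
Solving J·Δ = −F gives Δ = (-3.7826, 0.3043).

(-3.7826, 0.3043)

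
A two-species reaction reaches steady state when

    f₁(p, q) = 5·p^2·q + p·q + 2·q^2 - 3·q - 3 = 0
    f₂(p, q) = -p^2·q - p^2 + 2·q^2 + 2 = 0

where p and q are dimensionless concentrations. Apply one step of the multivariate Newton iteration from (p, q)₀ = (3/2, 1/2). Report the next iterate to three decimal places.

(1.310, 0.428)

At (3/2, 1/2): F = (2.375, -0.875).
Jacobian J = [[10·p·q + q, 5·p^2 + p + 4·q - 3], [-2·p·q - 2·p, -p^2 + 4·q]].
At the point, J = [[8.000, 11.750], [-4.500, -0.250]] (det J = 50.875).
Solving J·Δ = −F gives Δ = (-0.190, -0.072).
Then the next iterate is (p, q)₁ = (1.310, 0.428).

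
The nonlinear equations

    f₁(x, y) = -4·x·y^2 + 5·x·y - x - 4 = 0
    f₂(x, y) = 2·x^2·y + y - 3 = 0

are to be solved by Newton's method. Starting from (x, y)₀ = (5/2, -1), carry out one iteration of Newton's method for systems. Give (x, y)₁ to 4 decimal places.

(1.7382, -0.3421)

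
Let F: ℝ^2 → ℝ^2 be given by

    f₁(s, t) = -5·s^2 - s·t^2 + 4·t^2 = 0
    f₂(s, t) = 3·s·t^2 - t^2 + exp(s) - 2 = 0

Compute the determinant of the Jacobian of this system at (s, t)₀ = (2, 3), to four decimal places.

J = [[-10·s - t^2, -2·s·t + 8·t], [3·t^2 + exp(s), 6·s·t - 2·t]].
At the point, J = [[-29.0000, 12.0000], [34.389056, 30.0000]].
det J = -1282.6687.

-1282.6687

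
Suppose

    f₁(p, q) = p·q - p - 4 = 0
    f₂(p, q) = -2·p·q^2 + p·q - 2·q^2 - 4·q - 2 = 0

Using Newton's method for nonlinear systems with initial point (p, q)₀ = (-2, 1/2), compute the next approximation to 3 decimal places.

(-3.500, -0.625)

At (-2, 1/2): F = (-3.000, -4.500).
Jacobian J = [[q - 1, p], [-2·q^2 + q, -4·p·q + p - 4·q - 4]].
At the point, J = [[-0.500, -2.000], [0.000, -4.000]] (det J = 2.000).
Solving J·Δ = −F gives Δ = (-1.500, -1.125).
Then the next iterate is (p, q)₁ = (-3.500, -0.625).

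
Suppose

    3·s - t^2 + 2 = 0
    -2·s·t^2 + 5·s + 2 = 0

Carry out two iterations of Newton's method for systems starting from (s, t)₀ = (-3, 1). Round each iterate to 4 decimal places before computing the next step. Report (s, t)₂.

(-0.5155, 0.7085)

At (-3, 1): F = (-8.0000, -7.0000).
Jacobian J = [[3, -2·t], [-2·t^2 + 5, -4·s·t]].
At the point, J = [[3.0000, -2.0000], [3.0000, 12.0000]] (det J = 42.0000).
Solving J·Δ = −F gives Δ = (2.6190, -0.0714).
Then the next iterate is (s, t)₁ = (-0.3810, 0.9286).
Round to (-0.3810, 0.9286) and repeat: F = (-0.005298, 0.752071), J = [[3.0000, -1.8572], [3.275404, 1.415186]].
Δ = (-0.1345, -0.2201), so (s, t)₂ = (-0.5155, 0.7085).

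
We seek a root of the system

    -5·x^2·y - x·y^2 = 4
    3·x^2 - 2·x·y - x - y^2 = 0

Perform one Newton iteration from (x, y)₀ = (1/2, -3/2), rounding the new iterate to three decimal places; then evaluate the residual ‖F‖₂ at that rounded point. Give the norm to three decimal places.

6.631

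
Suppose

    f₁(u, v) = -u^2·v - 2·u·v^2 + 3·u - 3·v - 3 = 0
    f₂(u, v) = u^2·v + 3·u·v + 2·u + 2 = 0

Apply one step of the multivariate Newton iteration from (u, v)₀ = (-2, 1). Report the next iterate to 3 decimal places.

At (-2, 1): F = (-12.000, -4.000).
Jacobian J = [[-2·u·v - 2·v^2 + 3, -u^2 - 4·u·v - 3], [2·u·v + 3·v + 2, u^2 + 3·u]].
At the point, J = [[5.000, 1.000], [1.000, -2.000]] (det J = -11.000).
Solving J·Δ = −F gives Δ = (2.545, -0.727).
Then the next iterate is (u, v)₁ = (0.545, 0.273).

(0.545, 0.273)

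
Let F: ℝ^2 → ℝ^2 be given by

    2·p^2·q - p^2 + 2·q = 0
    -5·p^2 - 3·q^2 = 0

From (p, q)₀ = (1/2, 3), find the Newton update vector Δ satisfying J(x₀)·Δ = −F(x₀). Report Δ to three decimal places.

At (1/2, 3): F = (7.250, -28.250).
Jacobian J = [[4·p·q - 2·p, 2·p^2 + 2], [-10·p, -6·q]].
At the point, J = [[5.000, 2.500], [-5.000, -18.000]] (det J = -77.500).
Solving J·Δ = −F gives Δ = (-0.773, -1.355).

(-0.773, -1.355)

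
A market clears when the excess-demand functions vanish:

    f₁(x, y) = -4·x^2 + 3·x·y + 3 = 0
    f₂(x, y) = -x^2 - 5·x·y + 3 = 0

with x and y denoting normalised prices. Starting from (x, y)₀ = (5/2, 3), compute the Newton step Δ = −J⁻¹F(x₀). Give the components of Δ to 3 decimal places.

(-1.041, -1.594)

At (5/2, 3): F = (0.500, -40.750).
Jacobian J = [[-8·x + 3·y, 3·x], [-2·x - 5·y, -5·x]].
At the point, J = [[-11.000, 7.500], [-20.000, -12.500]] (det J = 287.500).
Solving J·Δ = −F gives Δ = (-1.041, -1.594).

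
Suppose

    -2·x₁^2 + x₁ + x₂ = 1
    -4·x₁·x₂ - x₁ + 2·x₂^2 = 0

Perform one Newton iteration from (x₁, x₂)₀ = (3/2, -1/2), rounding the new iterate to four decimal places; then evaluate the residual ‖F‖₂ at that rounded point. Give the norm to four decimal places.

1.6104

At (3/2, -1/2): F = (-4.5000, 2.0000).
Jacobian J = [[-4·x₁ + 1, 1], [-4·x₂ - 1, -4·x₁ + 4·x₂]].
At the point, J = [[-5.0000, 1.0000], [1.0000, -8.0000]] (det J = 39.0000).
Solving J·Δ = −F gives Δ = (-0.8718, 0.1410).
Then the next iterate is (x₁, x₂)₁ = (0.6282, -0.3590).
Re-evaluating at (0.6282, -0.3590): F = (-1.520070, 0.531657), so ‖F‖₂ = 1.6104.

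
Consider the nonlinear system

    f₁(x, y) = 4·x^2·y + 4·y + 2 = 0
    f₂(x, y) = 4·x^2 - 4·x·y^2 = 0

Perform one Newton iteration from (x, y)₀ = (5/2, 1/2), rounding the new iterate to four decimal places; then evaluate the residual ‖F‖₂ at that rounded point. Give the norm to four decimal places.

At (5/2, 1/2): F = (16.5000, 22.5000).
Jacobian J = [[8·x·y, 4·x^2 + 4], [8·x - 4·y^2, -8·x·y]].
At the point, J = [[10.0000, 29.0000], [19.0000, -10.0000]] (det J = -651.0000).
Solving J·Δ = −F gives Δ = (-1.2558, -0.1359).
Then the next iterate is (x, y)₁ = (1.2442, 0.3641).
Re-evaluating at (1.2442, 0.3641): F = (5.710956, 5.532366), so ‖F‖₂ = 7.9512.

7.9512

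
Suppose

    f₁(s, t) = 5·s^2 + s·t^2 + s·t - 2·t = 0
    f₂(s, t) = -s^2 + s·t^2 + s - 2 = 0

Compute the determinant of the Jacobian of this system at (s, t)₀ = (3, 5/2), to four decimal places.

J = [[10·s + t^2 + t, 2·s·t + s - 2], [-2·s + t^2 + 1, 2·s·t]].
At the point, J = [[38.7500, 16.0000], [1.2500, 15.0000]].
det J = 561.2500.

561.2500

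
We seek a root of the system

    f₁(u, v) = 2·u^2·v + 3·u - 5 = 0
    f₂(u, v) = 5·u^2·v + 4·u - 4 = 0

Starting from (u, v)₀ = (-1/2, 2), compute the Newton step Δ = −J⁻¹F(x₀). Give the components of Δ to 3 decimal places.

At (-1/2, 2): F = (-5.500, -3.500).
Jacobian J = [[4·u·v + 3, 2·u^2], [10·u·v + 4, 5·u^2]].
At the point, J = [[-1.000, 0.500], [-6.000, 1.250]] (det J = 1.750).
Solving J·Δ = −F gives Δ = (2.929, 16.857).

(2.929, 16.857)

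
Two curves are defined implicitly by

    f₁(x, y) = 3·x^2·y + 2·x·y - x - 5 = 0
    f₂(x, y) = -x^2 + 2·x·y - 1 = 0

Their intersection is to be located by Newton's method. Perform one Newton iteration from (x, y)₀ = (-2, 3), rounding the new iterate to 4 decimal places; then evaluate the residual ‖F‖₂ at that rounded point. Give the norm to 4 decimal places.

At (-2, 3): F = (21.0000, -17.0000).
Jacobian J = [[6·x·y + 2·y - 1, 3·x^2 + 2·x], [-2·x + 2·y, 2·x]].
At the point, J = [[-31.0000, 8.0000], [10.0000, -4.0000]] (det J = 44.0000).
Solving J·Δ = −F gives Δ = (-1.1818, -7.2045).
Then the next iterate is (x, y)₁ = (-3.1818, -4.2045).
Re-evaluating at (-3.1818, -4.2045): F = (-102.759641, 15.631905), so ‖F‖₂ = 103.9418.

103.9418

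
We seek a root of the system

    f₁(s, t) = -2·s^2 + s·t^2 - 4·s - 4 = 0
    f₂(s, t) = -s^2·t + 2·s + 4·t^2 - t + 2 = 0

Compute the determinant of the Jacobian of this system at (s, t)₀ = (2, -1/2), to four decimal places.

113.7500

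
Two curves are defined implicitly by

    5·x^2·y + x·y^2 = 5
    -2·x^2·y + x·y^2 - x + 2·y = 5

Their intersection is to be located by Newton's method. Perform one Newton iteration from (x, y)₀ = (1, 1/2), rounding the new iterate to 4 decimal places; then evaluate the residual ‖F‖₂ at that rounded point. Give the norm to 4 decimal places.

5.8760

At (1, 1/2): F = (-2.2500, -5.7500).
Jacobian J = [[10·x·y + y^2, 5·x^2 + 2·x·y], [-4·x·y + y^2 - 1, -2·x^2 + 2·x·y + 2]].
At the point, J = [[5.2500, 6.0000], [-2.7500, 1.0000]] (det J = 21.7500).
Solving J·Δ = −F gives Δ = (-1.4828, 1.6724).
Then the next iterate is (x, y)₁ = (-0.4828, 2.1724).
Re-evaluating at (-0.4828, 2.1724): F = (-4.746602, -3.463643), so ‖F‖₂ = 5.8760.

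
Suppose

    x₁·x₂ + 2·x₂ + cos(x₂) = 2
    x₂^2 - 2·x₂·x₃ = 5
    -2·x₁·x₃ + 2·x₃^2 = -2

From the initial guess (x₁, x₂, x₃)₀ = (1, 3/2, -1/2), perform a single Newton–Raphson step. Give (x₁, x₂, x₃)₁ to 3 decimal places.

(-1.405, 2.018, -0.226)

At (1, 3/2, -1/2): F = (2.57074, -1.250, 3.500).
Jacobian J = [[x₂, x₁ - sin(x₂) + 2, 0], [0, 2·x₂ - 2·x₃, -2·x₂], [-2·x₃, 0, -2·x₁ + 4·x₃]].
At the point, J = [[1.500, 2.00251, 0.000], [0.000, 4.000, -3.000], [1.000, 0.000, -4.000]] (det J = -30.00752).
Solving J·Δ = −F gives Δ = (-2.405, 0.518, 0.274).
Then the next iterate is (x₁, x₂, x₃)₁ = (-1.405, 2.018, -0.226).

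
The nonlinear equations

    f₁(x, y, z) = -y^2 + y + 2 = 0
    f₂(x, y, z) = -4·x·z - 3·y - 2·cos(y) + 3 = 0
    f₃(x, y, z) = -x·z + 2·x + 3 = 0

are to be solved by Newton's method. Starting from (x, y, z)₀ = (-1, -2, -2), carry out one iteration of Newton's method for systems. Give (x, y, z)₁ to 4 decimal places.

At (-1, -2, -2): F = (-4.0000, 1.832294, -1.0000).
Jacobian J = [[0, -2·y + 1, 0], [-4·z, 2·sin(y) - 3, -4·x], [-z + 2, 0, -x]].
At the point, J = [[0.0000, 5.0000, 0.0000], [8.0000, -4.818595, 4.0000], [4.0000, 0.0000, 1.0000]] (det J = 40.0000).
Solving J·Δ = −F gives Δ = (0.2472, 0.8000, 0.0113).
Then the next iterate is (x, y, z)₁ = (-0.7528, -1.2000, -1.9887).

(-0.7528, -1.2000, -1.9887)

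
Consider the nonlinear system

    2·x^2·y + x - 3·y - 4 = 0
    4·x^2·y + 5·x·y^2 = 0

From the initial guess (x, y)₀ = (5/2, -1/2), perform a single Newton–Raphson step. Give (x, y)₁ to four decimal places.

At (5/2, -1/2): F = (-6.2500, -9.3750).
Jacobian J = [[4·x·y + 1, 2·x^2 - 3], [8·x·y + 5·y^2, 4·x^2 + 10·x·y]].
At the point, J = [[-4.0000, 9.5000], [-8.7500, 12.5000]] (det J = 33.1250).
Solving J·Δ = −F gives Δ = (-0.3302, 0.5189).
Then the next iterate is (x, y)₁ = (2.1698, 0.0189).

(2.1698, 0.0189)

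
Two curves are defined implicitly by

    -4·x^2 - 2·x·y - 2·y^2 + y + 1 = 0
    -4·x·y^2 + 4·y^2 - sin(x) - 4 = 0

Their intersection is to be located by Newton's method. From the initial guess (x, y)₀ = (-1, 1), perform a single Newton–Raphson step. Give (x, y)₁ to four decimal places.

At (-1, 1): F = (-2.0000, 4.841471).
Jacobian J = [[-8·x - 2·y, -2·x - 4·y + 1], [-4·y^2 - cos(x), -8·x·y + 8·y]].
At the point, J = [[6.0000, -1.0000], [-4.540302, 16.0000]] (det J = 91.459698).
Solving J·Δ = −F gives Δ = (0.2969, -0.2183).
Then the next iterate is (x, y)₁ = (-0.7031, 0.7817).

(-0.7031, 0.7817)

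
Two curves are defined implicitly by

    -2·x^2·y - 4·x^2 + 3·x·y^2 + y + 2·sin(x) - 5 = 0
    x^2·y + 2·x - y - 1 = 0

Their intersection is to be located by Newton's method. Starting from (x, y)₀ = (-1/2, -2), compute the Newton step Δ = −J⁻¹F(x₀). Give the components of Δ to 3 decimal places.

At (-1/2, -2): F = (-13.95885, -0.500).
Jacobian J = [[-4·x·y - 8·x + 3·y^2 + 2·cos(x), -2·x^2 + 6·x·y + 1], [2·x·y + 2, x^2 - 1]].
At the point, J = [[13.75517, 6.500], [4.000, -0.750]] (det J = -36.31637).
Solving J·Δ = −F gives Δ = (0.378, 1.348).

(0.378, 1.348)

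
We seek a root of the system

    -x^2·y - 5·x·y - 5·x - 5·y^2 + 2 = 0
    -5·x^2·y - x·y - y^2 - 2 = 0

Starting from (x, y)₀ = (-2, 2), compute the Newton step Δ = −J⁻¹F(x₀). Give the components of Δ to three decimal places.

At (-2, 2): F = (4.000, -42.000).
Jacobian J = [[-2·x·y - 5·y - 5, -x^2 - 5·x - 10·y], [-10·x·y - y, -5·x^2 - x - 2·y]].
At the point, J = [[-7.000, -14.000], [38.000, -22.000]] (det J = 686.000).
Solving J·Δ = −F gives Δ = (0.985, -0.207).

(0.985, -0.207)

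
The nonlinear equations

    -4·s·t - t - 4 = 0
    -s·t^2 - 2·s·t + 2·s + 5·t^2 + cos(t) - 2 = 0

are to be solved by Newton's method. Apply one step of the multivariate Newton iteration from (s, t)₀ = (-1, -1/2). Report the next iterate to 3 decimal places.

(0.781, 0.146)

At (-1, -1/2): F = (-5.500, -2.62242).
Jacobian J = [[-4·t, -4·s - 1], [-t^2 - 2·t + 2, -2·s·t - 2·s + 10·t - sin(t)]].
At the point, J = [[2.000, 3.000], [2.750, -3.52057]] (det J = -15.29115).
Solving J·Δ = −F gives Δ = (1.781, 0.646).
Then the next iterate is (s, t)₁ = (0.781, 0.146).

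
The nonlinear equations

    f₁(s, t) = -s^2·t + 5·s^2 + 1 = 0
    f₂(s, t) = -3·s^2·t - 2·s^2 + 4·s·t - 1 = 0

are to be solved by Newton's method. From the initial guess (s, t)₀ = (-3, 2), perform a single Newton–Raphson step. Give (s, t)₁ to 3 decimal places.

At (-3, 2): F = (28.000, -97.000).
Jacobian J = [[-2·s·t + 10·s, -s^2], [-6·s·t - 4·s + 4·t, -3·s^2 + 4·s]].
At the point, J = [[-18.000, -9.000], [56.000, -39.000]] (det J = 1206.000).
Solving J·Δ = −F gives Δ = (1.629, -0.148).
Then the next iterate is (s, t)₁ = (-1.371, 1.852).

(-1.371, 1.852)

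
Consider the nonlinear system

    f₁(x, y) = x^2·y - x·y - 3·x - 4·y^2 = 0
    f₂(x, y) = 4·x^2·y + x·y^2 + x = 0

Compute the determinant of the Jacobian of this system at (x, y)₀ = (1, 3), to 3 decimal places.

816.000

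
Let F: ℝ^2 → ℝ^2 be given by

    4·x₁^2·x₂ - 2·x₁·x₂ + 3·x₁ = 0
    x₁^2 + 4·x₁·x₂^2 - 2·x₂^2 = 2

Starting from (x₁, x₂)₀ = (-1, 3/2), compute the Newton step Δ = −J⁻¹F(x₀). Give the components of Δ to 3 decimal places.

(0.121, -0.759)

At (-1, 3/2): F = (6.000, -14.500).
Jacobian J = [[8·x₁·x₂ - 2·x₂ + 3, 4·x₁^2 - 2·x₁], [2·x₁ + 4·x₂^2, 8·x₁·x₂ - 4·x₂]].
At the point, J = [[-12.000, 6.000], [7.000, -18.000]] (det J = 174.000).
Solving J·Δ = −F gives Δ = (0.121, -0.759).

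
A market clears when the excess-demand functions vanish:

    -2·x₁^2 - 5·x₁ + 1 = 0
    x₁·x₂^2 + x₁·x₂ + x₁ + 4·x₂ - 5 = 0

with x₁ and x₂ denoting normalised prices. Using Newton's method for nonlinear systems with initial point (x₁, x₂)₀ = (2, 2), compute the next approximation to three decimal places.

At (2, 2): F = (-17.000, 17.000).
Jacobian J = [[-4·x₁ - 5, 0], [x₂^2 + x₂ + 1, 2·x₁·x₂ + x₁ + 4]].
At the point, J = [[-13.000, 0.000], [7.000, 14.000]] (det J = -182.000).
Solving J·Δ = −F gives Δ = (-1.308, -0.560).
Then the next iterate is (x₁, x₂)₁ = (0.692, 1.440).

(0.692, 1.440)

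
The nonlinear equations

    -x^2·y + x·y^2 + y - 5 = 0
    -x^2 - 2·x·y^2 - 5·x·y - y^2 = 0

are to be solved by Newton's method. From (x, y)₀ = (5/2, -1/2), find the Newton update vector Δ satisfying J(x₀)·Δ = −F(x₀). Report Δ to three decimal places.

(-0.006, -0.228)

At (5/2, -1/2): F = (-1.750, -1.500).
Jacobian J = [[-2·x·y + y^2, -x^2 + 2·x·y + 1], [-2·x - 2·y^2 - 5·y, -4·x·y - 5·x - 2·y]].
At the point, J = [[2.750, -7.750], [-3.000, -6.500]] (det J = -41.125).
Solving J·Δ = −F gives Δ = (-0.006, -0.228).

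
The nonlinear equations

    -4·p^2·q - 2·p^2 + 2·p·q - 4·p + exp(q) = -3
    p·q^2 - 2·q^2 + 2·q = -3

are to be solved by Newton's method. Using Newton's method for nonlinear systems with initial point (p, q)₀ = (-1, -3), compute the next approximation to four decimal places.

(-0.4830, -1.7326)

At (-1, -3): F = (23.049787, -30.0000).
Jacobian J = [[-8·p·q - 4·p + 2·q - 4, -4·p^2 + 2·p + exp(q)], [q^2, 2·p·q - 4·q + 2]].
At the point, J = [[-30.0000, -5.950213], [9.0000, 20.0000]] (det J = -546.448084).
Solving J·Δ = −F gives Δ = (0.5170, 1.2674).
Then the next iterate is (p, q)₁ = (-0.4830, -1.7326).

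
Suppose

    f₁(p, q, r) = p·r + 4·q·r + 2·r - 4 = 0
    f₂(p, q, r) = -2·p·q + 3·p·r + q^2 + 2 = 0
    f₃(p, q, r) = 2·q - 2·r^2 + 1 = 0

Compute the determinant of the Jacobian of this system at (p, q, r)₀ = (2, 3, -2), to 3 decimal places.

-1160.000

J = [[r, 4·r, p + 4·q + 2], [-2·q + 3·r, -2·p + 2·q, 3·p], [0, 2, -4·r]].
At the point, J = [[-2.000, -8.000, 16.000], [-12.000, 2.000, 6.000], [0.000, 2.000, 8.000]].
det J = -1160.000.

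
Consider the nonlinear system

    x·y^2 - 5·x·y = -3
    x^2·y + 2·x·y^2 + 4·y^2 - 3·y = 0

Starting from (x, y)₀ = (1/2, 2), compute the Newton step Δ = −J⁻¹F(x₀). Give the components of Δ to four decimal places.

(0.0736, -0.8832)

At (1/2, 2): F = (0.0000, 14.5000).
Jacobian J = [[y^2 - 5·y, 2·x·y - 5·x], [2·x·y + 2·y^2, x^2 + 4·x·y + 8·y - 3]].
At the point, J = [[-6.0000, -0.5000], [10.0000, 17.2500]] (det J = -98.5000).
Solving J·Δ = −F gives Δ = (0.0736, -0.8832).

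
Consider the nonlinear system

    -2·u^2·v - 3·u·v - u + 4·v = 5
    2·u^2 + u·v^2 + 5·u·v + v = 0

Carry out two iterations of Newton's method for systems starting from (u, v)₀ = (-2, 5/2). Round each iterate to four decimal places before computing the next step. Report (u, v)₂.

At (-2, 5/2): F = (2.0000, -27.0000).
Jacobian J = [[-4·u·v - 3·v - 1, -2·u^2 - 3·u + 4], [4·u + v^2 + 5·v, 2·u·v + 5·u + 1]].
At the point, J = [[11.5000, 2.0000], [10.7500, -19.0000]] (det J = -240.0000).
Solving J·Δ = −F gives Δ = (0.0667, -1.3833).
Then the next iterate is (u, v)₁ = (-1.9333, 1.1167).
Round to (-1.9333, 1.1167) and repeat: F = (-0.470817, -4.613444), J = [[4.285564, 2.324602], [-0.902681, -12.984332]].
Δ = (0.3144, -0.3772), so (u, v)₂ = (-1.6189, 0.7395).

(-1.6189, 0.7395)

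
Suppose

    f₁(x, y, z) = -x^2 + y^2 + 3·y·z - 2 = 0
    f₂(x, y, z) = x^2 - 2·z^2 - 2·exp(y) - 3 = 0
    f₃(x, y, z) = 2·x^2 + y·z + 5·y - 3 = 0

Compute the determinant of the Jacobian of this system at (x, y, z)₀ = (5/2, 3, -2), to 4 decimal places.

J = [[-2·x, 2·y + 3·z, 3·y], [2·x, -2·exp(y), -4·z], [4·x, z + 5, y]].
At the point, J = [[-5.0000, 0.0000, 9.0000], [5.0000, -40.171074, 8.0000], [10.0000, 3.0000, 3.0000]].
det J = 4472.9628.

4472.9628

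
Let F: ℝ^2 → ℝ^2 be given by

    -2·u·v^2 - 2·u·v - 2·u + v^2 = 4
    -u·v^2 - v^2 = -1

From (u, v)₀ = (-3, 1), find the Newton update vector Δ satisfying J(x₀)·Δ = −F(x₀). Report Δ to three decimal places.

(0.000, -0.750)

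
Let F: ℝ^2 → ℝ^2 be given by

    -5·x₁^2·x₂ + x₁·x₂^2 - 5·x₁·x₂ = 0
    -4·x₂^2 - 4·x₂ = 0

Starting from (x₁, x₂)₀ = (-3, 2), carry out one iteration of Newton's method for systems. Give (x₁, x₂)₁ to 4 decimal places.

(-2.6000, 0.8000)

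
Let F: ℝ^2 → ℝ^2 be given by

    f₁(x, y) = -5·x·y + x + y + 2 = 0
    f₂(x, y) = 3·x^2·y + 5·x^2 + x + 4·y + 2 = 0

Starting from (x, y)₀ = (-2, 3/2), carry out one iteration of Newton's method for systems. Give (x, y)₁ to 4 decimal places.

At (-2, 3/2): F = (16.5000, 44.0000).
Jacobian J = [[-5·y + 1, -5·x + 1], [6·x·y + 10·x + 1, 3·x^2 + 4]].
At the point, J = [[-6.5000, 11.0000], [-37.0000, 16.0000]] (det J = 303.0000).
Solving J·Δ = −F gives Δ = (0.7261, -1.0710).
Then the next iterate is (x, y)₁ = (-1.2739, 0.4290).

(-1.2739, 0.4290)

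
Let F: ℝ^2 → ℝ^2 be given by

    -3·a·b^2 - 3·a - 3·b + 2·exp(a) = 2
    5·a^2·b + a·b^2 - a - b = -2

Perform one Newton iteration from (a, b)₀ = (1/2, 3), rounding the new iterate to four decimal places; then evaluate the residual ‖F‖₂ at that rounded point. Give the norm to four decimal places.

At (1/2, 3): F = (-22.702557, 6.7500).
Jacobian J = [[-3·b^2 + 2·exp(a) - 3, -6·a·b - 3], [10·a·b + b^2 - 1, 5·a^2 + 2·a·b - 1]].
At the point, J = [[-26.702557, -12.0000], [23.0000, 3.2500]] (det J = 189.216688).
Solving J·Δ = −F gives Δ = (-0.0381, -1.8070).
Then the next iterate is (a, b)₁ = (0.4619, 1.1930).
Re-evaluating at (0.4619, 1.1930): F = (-5.762723, 2.275141), so ‖F‖₂ = 6.1956.

6.1956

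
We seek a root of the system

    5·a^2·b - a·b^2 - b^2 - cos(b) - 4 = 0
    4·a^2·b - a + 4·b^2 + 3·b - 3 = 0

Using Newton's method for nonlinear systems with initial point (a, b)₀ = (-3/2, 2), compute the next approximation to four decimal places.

(-1.4322, 0.6855)

At (-3/2, 2): F = (20.916147, 38.5000).
Jacobian J = [[10·a·b - b^2, 5·a^2 - 2·a·b - 2·b + sin(b)], [8·a·b - 1, 4·a^2 + 8·b + 3]].
At the point, J = [[-34.0000, 14.159297], [-25.0000, 28.0000]] (det J = -598.017564).
Solving J·Δ = −F gives Δ = (0.0678, -1.3145).
Then the next iterate is (a, b)₁ = (-1.4322, 0.6855).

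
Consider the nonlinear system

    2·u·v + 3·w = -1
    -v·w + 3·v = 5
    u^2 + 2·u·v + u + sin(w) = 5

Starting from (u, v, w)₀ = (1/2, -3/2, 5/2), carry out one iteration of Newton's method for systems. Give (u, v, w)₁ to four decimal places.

At (1/2, -3/2, 5/2): F = (7.0000, -5.7500, -5.151528).
Jacobian J = [[2·v, 2·u, 3], [0, -w + 3, -v], [2·u + 2·v + 1, 2·u, cos(w)]].
At the point, J = [[-3.0000, 1.0000, 3.0000], [0.0000, 0.5000, 1.5000], [-1.0000, 1.0000, -0.801144]] (det J = 5.701715).
Solving J·Δ = −F gives Δ = (6.1667, 11.3565, 0.0478).
Then the next iterate is (u, v, w)₁ = (6.6667, 9.8565, 2.5478).

(6.6667, 9.8565, 2.5478)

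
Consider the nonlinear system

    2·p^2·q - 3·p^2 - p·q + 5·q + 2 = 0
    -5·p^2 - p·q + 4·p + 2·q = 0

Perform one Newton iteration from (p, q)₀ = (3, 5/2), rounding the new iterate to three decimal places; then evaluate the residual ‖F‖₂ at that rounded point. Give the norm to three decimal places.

12.982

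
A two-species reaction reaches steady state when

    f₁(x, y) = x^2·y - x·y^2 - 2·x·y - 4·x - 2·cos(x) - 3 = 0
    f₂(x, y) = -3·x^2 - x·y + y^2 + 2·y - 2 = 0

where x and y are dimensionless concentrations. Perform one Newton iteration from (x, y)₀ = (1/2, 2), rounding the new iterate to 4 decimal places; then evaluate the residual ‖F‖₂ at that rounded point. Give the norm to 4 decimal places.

At (1/2, 2): F = (-10.255165, 4.2500).
Jacobian J = [[2·x·y - y^2 - 2·y + 2·sin(x) - 4, x^2 - 2·x·y - 2·x], [-6·x - y, -x + 2·y + 2]].
At the point, J = [[-9.041149, -2.7500], [-5.0000, 5.5000]] (det J = -63.476319).
Solving J·Δ = −F gives Δ = (-0.7045, -1.4131).
Then the next iterate is (x, y)₁ = (-0.2045, 0.5869).
Re-evaluating at (-0.2045, 0.5869): F = (-3.805299, -0.487188), so ‖F‖₂ = 3.8364.

3.8364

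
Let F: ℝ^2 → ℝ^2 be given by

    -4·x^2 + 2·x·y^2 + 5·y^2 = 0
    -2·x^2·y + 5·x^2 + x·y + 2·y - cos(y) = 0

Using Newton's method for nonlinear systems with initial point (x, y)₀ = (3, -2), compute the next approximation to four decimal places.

At (3, -2): F = (8.0000, 71.416147).
Jacobian J = [[-8·x + 2·y^2, 4·x·y + 10·y], [-4·x·y + 10·x + y, -2·x^2 + x + sin(y) + 2]].
At the point, J = [[-16.0000, -44.0000], [52.0000, -13.909297]] (det J = 2510.548759).
Solving J·Δ = −F gives Δ = (-1.2073, 0.6208).
Then the next iterate is (x, y)₁ = (1.7927, -1.3792).

(1.7927, -1.3792)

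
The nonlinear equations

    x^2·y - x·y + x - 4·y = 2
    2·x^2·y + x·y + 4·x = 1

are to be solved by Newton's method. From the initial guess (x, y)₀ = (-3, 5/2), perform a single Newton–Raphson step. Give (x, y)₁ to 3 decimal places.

(-2.513, 1.630)

At (-3, 5/2): F = (15.000, 24.500).
Jacobian J = [[2·x·y - y + 1, x^2 - x - 4], [4·x·y + y + 4, 2·x^2 + x]].
At the point, J = [[-16.500, 8.000], [-23.500, 15.000]] (det J = -59.500).
Solving J·Δ = −F gives Δ = (0.487, -0.870).
Then the next iterate is (x, y)₁ = (-2.513, 1.630).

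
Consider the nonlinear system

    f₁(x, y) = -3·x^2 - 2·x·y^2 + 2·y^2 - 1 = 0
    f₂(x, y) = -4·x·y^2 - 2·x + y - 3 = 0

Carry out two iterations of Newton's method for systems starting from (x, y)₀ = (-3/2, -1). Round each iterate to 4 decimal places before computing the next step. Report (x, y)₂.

(-0.7659, -0.8727)

At (-3/2, -1): F = (-2.7500, 5.0000).
Jacobian J = [[-6·x - 2·y^2, -4·x·y + 4·y], [-4·y^2 - 2, -8·x·y + 1]].
At the point, J = [[7.0000, -10.0000], [-6.0000, -11.0000]] (det J = -137.0000).
Solving J·Δ = −F gives Δ = (0.5858, 0.1350).
Then the next iterate is (x, y)₁ = (-0.9142, -0.8650).
Round to (-0.9142, -0.8650) and repeat: F = (-0.642780, 0.699509), J = [[3.988750, -6.623132], [-4.9929, -5.326264]].
Δ = (0.1483, -0.0077), so (x, y)₂ = (-0.7659, -0.8727).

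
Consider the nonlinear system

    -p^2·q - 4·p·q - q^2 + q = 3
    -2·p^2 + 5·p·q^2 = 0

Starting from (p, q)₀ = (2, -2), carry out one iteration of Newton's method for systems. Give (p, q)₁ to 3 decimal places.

(1.324, -1.403)

At (2, -2): F = (15.000, 32.000).
Jacobian J = [[-2·p·q - 4·q, -p^2 - 4·p - 2·q + 1], [-4·p + 5·q^2, 10·p·q]].
At the point, J = [[16.000, -7.000], [12.000, -40.000]] (det J = -556.000).
Solving J·Δ = −F gives Δ = (-0.676, 0.597).
Then the next iterate is (p, q)₁ = (1.324, -1.403).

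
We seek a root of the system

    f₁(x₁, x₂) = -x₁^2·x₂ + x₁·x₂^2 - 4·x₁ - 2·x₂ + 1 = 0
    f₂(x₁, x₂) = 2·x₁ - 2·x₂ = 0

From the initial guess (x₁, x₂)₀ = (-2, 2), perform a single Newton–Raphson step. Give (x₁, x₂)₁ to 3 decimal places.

At (-2, 2): F = (-11.000, -8.000).
Jacobian J = [[-2·x₁·x₂ + x₂^2 - 4, -x₁^2 + 2·x₁·x₂ - 2], [2, -2]].
At the point, J = [[8.000, -14.000], [2.000, -2.000]] (det J = 12.000).
Solving J·Δ = −F gives Δ = (7.500, 3.500).
Then the next iterate is (x₁, x₂)₁ = (5.500, 5.500).

(5.500, 5.500)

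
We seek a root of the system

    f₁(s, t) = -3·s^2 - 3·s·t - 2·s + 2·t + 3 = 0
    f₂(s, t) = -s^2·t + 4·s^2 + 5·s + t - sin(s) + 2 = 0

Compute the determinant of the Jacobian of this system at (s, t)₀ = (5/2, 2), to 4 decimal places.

J = [[-6·s - 3·t - 2, -3·s + 2], [-2·s·t + 8·s - cos(s) + 5, -s^2 + 1]].
At the point, J = [[-23.0000, -5.5000], [15.801144, -5.2500]].
det J = 207.6563.

207.6563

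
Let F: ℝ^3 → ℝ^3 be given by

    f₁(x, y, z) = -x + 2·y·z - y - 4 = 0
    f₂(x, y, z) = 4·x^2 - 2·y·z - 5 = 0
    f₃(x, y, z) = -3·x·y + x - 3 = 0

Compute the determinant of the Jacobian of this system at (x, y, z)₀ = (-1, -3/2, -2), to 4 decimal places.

64.5000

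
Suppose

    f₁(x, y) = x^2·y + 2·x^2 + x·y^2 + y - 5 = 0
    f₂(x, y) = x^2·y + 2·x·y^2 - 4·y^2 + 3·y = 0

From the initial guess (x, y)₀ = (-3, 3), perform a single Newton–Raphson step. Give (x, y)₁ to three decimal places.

(-1.810, 1.875)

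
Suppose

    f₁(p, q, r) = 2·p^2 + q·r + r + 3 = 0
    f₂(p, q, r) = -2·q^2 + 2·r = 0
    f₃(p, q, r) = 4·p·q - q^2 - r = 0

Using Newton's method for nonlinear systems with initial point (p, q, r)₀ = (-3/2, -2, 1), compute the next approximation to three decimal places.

(-1.036, -2.143, 4.571)

At (-3/2, -2, 1): F = (6.500, -6.000, 7.000).
Jacobian J = [[4·p, r, q + 1], [0, -4·q, 2], [4·q, 4·p - 2·q, -1]].
At the point, J = [[-6.000, 1.000, -1.000], [0.000, 8.000, 2.000], [-8.000, -2.000, -1.000]] (det J = -56.000).
Solving J·Δ = −F gives Δ = (0.464, -0.143, 3.571).
Then the next iterate is (p, q, r)₁ = (-1.036, -2.143, 4.571).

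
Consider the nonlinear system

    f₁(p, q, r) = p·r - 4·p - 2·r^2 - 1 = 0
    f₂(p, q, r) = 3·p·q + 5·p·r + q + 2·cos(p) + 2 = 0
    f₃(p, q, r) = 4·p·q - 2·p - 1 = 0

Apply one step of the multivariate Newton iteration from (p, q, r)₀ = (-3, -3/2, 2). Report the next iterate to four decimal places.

(-0.8890, -0.9907, 1.3435)

At (-3, -3/2, 2): F = (-3.0000, -17.979985, 23.0000).
Jacobian J = [[r - 4, 0, p - 4·r], [3·q + 5·r - 2·sin(p), 3·p + 1, 5·p], [4·q - 2, 4·p, 0]].
At the point, J = [[-2.0000, 0.0000, -11.0000], [5.782240, -8.0000, -15.0000], [-8.0000, -12.0000, 0.0000]] (det J = 1827.255682).
Solving J·Δ = −F gives Δ = (2.1110, 0.5093, -0.6565).
Then the next iterate is (p, q, r)₁ = (-0.8890, -0.9907, 1.3435).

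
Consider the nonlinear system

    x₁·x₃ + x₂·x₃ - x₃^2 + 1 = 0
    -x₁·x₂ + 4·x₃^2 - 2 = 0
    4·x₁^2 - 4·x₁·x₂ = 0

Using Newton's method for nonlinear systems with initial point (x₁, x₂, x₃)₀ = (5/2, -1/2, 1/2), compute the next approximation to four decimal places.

(0.7237, -1.4079, 0.0921)

At (5/2, -1/2, 1/2): F = (1.7500, 0.2500, 30.0000).
Jacobian J = [[x₃, x₃, x₁ + x₂ - 2·x₃], [-x₂, -x₁, 8·x₃], [8·x₁ - 4·x₂, -4·x₁, 0]].
At the point, J = [[0.5000, 0.5000, 1.0000], [0.5000, -2.5000, 4.0000], [22.0000, -10.0000, 0.0000]] (det J = 114.0000).
Solving J·Δ = −F gives Δ = (-1.7763, -0.9079, -0.4079).
Then the next iterate is (x₁, x₂, x₃)₁ = (0.7237, -1.4079, 0.0921).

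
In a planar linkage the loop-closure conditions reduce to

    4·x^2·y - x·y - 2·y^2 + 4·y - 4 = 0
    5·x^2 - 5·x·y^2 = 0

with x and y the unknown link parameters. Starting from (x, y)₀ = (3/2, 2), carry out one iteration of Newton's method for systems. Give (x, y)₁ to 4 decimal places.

(1.0885, 1.4436)

At (3/2, 2): F = (11.0000, -18.7500).
Jacobian J = [[8·x·y - y, 4·x^2 - x - 4·y + 4], [10·x - 5·y^2, -10·x·y]].
At the point, J = [[22.0000, 3.5000], [-5.0000, -30.0000]] (det J = -642.5000).
Solving J·Δ = −F gives Δ = (-0.4115, -0.5564).
Then the next iterate is (x, y)₁ = (1.0885, 1.4436).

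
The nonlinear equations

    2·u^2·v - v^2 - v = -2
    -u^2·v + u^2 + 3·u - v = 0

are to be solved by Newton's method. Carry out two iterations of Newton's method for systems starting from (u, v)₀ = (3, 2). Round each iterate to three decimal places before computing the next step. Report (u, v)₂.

(1.146, 2.168)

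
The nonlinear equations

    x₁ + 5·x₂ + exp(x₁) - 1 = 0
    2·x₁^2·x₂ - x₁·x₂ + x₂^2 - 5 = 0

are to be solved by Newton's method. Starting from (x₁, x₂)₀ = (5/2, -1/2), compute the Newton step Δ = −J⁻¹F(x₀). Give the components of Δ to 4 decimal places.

At (5/2, -1/2): F = (11.182494, -9.7500).
Jacobian J = [[exp(x₁) + 1, 5], [4·x₁·x₂ - x₂, 2·x₁^2 - x₁ + 2·x₂]].
At the point, J = [[13.182494, 5.0000], [-4.5000, 9.0000]] (det J = 141.142446).
Solving J·Δ = −F gives Δ = (-1.0585, 0.5541).

(-1.0585, 0.5541)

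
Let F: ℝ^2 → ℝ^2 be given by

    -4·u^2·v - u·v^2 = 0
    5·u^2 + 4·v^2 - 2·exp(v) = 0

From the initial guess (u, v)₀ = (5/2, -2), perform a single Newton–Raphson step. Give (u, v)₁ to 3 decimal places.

(2.756, 1.280)

At (5/2, -2): F = (40.000, 46.97933).
Jacobian J = [[-8·u·v - v^2, -4·u^2 - 2·u·v], [10·u, 8·v - 2·exp(v)]].
At the point, J = [[36.000, -15.000], [25.000, -16.27067]] (det J = -210.74414).
Solving J·Δ = −F gives Δ = (0.256, 3.280).
Then the next iterate is (u, v)₁ = (2.756, 1.280).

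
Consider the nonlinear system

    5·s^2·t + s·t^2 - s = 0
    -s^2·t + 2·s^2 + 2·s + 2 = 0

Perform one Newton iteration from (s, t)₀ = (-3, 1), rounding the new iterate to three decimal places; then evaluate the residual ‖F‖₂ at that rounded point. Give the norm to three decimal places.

12.097

At (-3, 1): F = (45.000, 5.000).
Jacobian J = [[10·s·t + t^2 - 1, 5·s^2 + 2·s·t], [-2·s·t + 4·s + 2, -s^2]].
At the point, J = [[-30.000, 39.000], [-4.000, -9.000]] (det J = 426.000).
Solving J·Δ = −F gives Δ = (1.408, -0.070).
Then the next iterate is (s, t)₁ = (-1.592, 0.930).
Re-evaluating at (-1.592, 0.930): F = (12.00034, 1.52788), so ‖F‖₂ = 12.097.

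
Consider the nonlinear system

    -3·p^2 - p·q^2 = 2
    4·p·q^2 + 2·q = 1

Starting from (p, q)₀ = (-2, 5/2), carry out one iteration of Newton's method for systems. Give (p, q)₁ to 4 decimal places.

At (-2, 5/2): F = (-1.5000, -46.0000).
Jacobian J = [[-6·p - q^2, -2·p·q], [4·q^2, 8·p·q + 2]].
At the point, J = [[5.7500, 10.0000], [25.0000, -38.0000]] (det J = -468.5000).
Solving J·Δ = −F gives Δ = (1.1035, -0.4845).
Then the next iterate is (p, q)₁ = (-0.8965, 2.0155).

(-0.8965, 2.0155)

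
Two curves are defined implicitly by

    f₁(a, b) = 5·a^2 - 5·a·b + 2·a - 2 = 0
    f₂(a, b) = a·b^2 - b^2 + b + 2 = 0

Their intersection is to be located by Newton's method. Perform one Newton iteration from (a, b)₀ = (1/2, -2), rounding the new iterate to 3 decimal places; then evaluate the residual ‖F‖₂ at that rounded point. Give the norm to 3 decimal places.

0.956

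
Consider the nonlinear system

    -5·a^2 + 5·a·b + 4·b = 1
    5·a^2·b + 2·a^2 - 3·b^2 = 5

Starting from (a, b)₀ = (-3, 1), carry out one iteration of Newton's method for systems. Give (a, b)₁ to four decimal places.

(-1.2082, 1.5194)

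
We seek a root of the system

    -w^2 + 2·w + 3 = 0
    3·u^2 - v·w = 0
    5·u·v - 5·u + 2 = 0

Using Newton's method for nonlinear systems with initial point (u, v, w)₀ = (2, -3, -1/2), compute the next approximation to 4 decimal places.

(1.1808, -0.8385, -1.0833)

At (2, -3, -1/2): F = (1.7500, 10.5000, -38.0000).
Jacobian J = [[0, 0, -2·w + 2], [6·u, -w, -v], [5·v - 5, 5·u, 0]].
At the point, J = [[0.0000, 0.0000, 3.0000], [12.0000, 0.5000, 3.0000], [-20.0000, 10.0000, 0.0000]] (det J = 390.0000).
Solving J·Δ = −F gives Δ = (-0.8192, 2.1615, -0.5833).
Then the next iterate is (u, v, w)₁ = (1.1808, -0.8385, -1.0833).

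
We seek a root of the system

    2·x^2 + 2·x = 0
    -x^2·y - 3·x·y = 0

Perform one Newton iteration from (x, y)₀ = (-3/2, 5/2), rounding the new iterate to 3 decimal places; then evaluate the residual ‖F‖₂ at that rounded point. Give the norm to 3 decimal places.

At (-3/2, 5/2): F = (1.500, 5.625).
Jacobian J = [[4·x + 2, 0], [-2·x·y - 3·y, -x^2 - 3·x]].
At the point, J = [[-4.000, 0.000], [0.000, 2.250]] (det J = -9.000).
Solving J·Δ = −F gives Δ = (0.375, -2.500).
Then the next iterate is (x, y)₁ = (-1.125, 0.000).
Re-evaluating at (-1.125, 0.000): F = (0.28125, 0.000), so ‖F‖₂ = 0.281.

0.281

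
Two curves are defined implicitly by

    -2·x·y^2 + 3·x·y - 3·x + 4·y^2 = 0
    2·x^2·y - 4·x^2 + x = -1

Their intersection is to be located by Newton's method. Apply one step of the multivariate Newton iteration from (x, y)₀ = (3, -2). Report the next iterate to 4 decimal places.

At (3, -2): F = (-35.0000, -68.0000).
Jacobian J = [[-2·y^2 + 3·y - 3, -4·x·y + 3·x + 8·y], [4·x·y - 8·x + 1, 2·x^2]].
At the point, J = [[-17.0000, 17.0000], [-47.0000, 18.0000]] (det J = 493.0000).
Solving J·Δ = −F gives Δ = (-1.0669, 0.9919).
Then the next iterate is (x, y)₁ = (1.9331, -1.0081).

(1.9331, -1.0081)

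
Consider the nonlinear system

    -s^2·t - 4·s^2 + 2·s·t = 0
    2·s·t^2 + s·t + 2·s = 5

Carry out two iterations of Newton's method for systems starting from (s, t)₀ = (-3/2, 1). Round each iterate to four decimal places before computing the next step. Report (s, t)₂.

At (-3/2, 1): F = (-14.2500, -12.5000).
Jacobian J = [[-2·s·t - 8·s + 2·t, -s^2 + 2·s], [2·t^2 + t + 2, 4·s·t + s]].
At the point, J = [[17.0000, -5.2500], [5.0000, -7.5000]] (det J = -101.2500).
Solving J·Δ = −F gives Δ = (0.4074, -1.3951).
Then the next iterate is (s, t)₁ = (-1.0926, -0.3951).
Round to (-1.0926, -0.3951) and repeat: F = (-3.440066, -7.094632), J = [[7.087227, -3.378975], [1.917108, 0.634145]].
Δ = (2.3837, 3.9815), so (s, t)₂ = (1.2911, 3.5864).

(1.2911, 3.5864)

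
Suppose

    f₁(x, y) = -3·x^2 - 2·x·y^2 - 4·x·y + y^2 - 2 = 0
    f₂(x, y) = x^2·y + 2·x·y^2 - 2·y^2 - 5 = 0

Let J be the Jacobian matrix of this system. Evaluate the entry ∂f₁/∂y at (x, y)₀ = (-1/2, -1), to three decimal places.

-2.000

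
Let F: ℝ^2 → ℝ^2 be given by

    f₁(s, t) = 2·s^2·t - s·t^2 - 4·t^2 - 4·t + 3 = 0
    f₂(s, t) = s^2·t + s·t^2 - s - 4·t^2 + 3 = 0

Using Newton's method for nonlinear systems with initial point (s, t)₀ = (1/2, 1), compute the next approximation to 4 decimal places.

(-3.7391, 0.2609)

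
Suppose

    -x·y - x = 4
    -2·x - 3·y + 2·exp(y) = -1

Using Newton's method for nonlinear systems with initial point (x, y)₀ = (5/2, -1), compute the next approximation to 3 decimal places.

(4.179, -2.600)

At (5/2, -1): F = (-4.000, -0.26424).
Jacobian J = [[-y - 1, -x], [-2, 2·exp(y) - 3]].
At the point, J = [[0.000, -2.500], [-2.000, -2.26424]] (det J = -5.000).
Solving J·Δ = −F gives Δ = (1.679, -1.600).
Then the next iterate is (x, y)₁ = (4.179, -2.600).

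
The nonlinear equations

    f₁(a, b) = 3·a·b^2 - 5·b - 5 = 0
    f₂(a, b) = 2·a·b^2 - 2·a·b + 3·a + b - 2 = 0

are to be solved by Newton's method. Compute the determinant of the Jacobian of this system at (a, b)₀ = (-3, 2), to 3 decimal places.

J = [[3·b^2, 6·a·b - 5], [2·b^2 - 2·b + 3, 4·a·b - 2·a + 1]].
At the point, J = [[12.000, -41.000], [7.000, -17.000]].
det J = 83.000.

83.000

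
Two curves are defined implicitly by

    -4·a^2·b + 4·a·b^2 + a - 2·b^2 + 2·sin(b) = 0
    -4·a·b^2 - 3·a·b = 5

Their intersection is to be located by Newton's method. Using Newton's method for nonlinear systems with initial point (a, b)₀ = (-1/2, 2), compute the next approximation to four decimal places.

(-0.8325, 0.5983)

At (-1/2, 2): F = (-16.681405, 6.0000).
Jacobian J = [[-8·a·b + 4·b^2 + 1, -4·a^2 + 8·a·b - 4·b + 2·cos(b)], [-4·b^2 - 3·b, -8·a·b - 3·a]].
At the point, J = [[25.0000, -17.832294], [-22.0000, 9.5000]] (det J = -154.810461).
Solving J·Δ = −F gives Δ = (-0.3325, -1.4017).
Then the next iterate is (a, b)₁ = (-0.8325, 0.5983).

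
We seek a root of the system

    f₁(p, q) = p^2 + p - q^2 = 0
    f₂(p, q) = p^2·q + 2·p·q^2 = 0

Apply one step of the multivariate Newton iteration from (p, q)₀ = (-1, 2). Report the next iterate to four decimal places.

(-1.1739, 1.0435)

At (-1, 2): F = (-4.0000, -6.0000).
Jacobian J = [[2·p + 1, -2·q], [2·p·q + 2·q^2, p^2 + 4·p·q]].
At the point, J = [[-1.0000, -4.0000], [4.0000, -7.0000]] (det J = 23.0000).
Solving J·Δ = −F gives Δ = (-0.1739, -0.9565).
Then the next iterate is (p, q)₁ = (-1.1739, 1.0435).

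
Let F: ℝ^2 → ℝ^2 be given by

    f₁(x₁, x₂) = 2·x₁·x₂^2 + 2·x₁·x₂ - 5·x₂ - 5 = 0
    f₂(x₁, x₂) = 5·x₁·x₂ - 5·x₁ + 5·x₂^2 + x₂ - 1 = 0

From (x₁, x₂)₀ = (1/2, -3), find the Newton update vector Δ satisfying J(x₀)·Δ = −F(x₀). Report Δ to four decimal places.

(-0.2201, 1.3359)

At (1/2, -3): F = (16.0000, 31.0000).
Jacobian J = [[2·x₂^2 + 2·x₂, 4·x₁·x₂ + 2·x₁ - 5], [5·x₂ - 5, 5·x₁ + 10·x₂ + 1]].
At the point, J = [[12.0000, -10.0000], [-20.0000, -26.5000]] (det J = -518.0000).
Solving J·Δ = −F gives Δ = (-0.2201, 1.3359).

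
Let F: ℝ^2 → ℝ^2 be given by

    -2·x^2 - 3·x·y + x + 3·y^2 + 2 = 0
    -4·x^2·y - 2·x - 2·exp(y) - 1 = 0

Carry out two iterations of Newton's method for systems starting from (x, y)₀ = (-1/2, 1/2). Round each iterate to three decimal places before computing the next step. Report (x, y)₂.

(-6.979, -0.010)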